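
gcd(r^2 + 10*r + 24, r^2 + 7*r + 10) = 1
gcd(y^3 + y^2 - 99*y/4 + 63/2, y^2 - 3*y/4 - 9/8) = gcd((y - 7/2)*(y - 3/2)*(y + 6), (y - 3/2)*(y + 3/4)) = y - 3/2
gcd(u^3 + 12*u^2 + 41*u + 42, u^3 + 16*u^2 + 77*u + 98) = u^2 + 9*u + 14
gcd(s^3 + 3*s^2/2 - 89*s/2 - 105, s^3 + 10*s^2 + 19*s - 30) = s + 6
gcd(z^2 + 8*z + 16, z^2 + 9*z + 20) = z + 4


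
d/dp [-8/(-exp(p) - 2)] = -8*exp(p)/(exp(p) + 2)^2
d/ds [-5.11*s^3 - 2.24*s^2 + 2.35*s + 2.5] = -15.33*s^2 - 4.48*s + 2.35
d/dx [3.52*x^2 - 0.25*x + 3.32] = 7.04*x - 0.25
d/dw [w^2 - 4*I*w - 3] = 2*w - 4*I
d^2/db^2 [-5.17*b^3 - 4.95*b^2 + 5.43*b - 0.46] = -31.02*b - 9.9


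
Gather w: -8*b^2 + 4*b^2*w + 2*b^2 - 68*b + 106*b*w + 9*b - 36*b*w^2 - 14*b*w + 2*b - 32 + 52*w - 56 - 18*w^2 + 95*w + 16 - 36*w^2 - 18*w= -6*b^2 - 57*b + w^2*(-36*b - 54) + w*(4*b^2 + 92*b + 129) - 72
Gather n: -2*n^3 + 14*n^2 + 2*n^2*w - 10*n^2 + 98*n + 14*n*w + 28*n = -2*n^3 + n^2*(2*w + 4) + n*(14*w + 126)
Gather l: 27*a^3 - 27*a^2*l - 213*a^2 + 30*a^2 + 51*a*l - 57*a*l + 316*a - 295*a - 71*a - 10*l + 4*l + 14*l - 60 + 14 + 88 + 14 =27*a^3 - 183*a^2 - 50*a + l*(-27*a^2 - 6*a + 8) + 56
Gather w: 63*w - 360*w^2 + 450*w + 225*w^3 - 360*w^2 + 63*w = 225*w^3 - 720*w^2 + 576*w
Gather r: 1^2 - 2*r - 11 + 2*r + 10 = 0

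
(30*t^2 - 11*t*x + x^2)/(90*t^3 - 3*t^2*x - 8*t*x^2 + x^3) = 1/(3*t + x)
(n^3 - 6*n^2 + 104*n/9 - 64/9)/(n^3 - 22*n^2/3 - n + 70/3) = (9*n^2 - 36*n + 32)/(3*(3*n^2 - 16*n - 35))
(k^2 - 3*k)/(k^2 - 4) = k*(k - 3)/(k^2 - 4)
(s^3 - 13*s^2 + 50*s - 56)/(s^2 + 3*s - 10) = (s^2 - 11*s + 28)/(s + 5)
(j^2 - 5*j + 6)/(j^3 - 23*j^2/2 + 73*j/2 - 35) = 2*(j - 3)/(2*j^2 - 19*j + 35)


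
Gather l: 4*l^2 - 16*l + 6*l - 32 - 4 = 4*l^2 - 10*l - 36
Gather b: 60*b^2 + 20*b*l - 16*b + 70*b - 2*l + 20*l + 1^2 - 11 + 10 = 60*b^2 + b*(20*l + 54) + 18*l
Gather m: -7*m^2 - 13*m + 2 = -7*m^2 - 13*m + 2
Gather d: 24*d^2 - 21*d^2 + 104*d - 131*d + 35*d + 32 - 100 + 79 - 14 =3*d^2 + 8*d - 3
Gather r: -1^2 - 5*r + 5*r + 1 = 0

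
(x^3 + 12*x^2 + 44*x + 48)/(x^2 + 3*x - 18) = (x^2 + 6*x + 8)/(x - 3)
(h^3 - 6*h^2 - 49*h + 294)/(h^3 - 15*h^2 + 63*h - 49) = (h^2 + h - 42)/(h^2 - 8*h + 7)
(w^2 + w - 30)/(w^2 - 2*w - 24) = (-w^2 - w + 30)/(-w^2 + 2*w + 24)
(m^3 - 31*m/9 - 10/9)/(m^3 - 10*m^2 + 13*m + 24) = (9*m^3 - 31*m - 10)/(9*(m^3 - 10*m^2 + 13*m + 24))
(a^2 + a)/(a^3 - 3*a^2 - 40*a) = (a + 1)/(a^2 - 3*a - 40)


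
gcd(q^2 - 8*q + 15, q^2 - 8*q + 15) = q^2 - 8*q + 15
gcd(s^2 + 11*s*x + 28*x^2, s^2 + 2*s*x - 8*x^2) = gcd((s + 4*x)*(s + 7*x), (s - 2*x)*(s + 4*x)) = s + 4*x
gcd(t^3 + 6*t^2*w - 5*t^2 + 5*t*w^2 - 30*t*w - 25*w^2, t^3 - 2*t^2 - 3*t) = 1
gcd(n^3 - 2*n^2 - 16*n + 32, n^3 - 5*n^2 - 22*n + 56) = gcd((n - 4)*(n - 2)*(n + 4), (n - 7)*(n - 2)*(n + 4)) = n^2 + 2*n - 8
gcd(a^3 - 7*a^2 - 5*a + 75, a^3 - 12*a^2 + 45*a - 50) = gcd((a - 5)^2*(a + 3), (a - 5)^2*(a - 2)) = a^2 - 10*a + 25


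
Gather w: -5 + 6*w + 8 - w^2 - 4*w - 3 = -w^2 + 2*w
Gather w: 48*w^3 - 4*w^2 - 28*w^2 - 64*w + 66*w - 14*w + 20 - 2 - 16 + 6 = 48*w^3 - 32*w^2 - 12*w + 8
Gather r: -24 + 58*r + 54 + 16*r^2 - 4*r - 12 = 16*r^2 + 54*r + 18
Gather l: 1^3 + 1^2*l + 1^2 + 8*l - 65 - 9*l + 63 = 0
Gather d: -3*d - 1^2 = -3*d - 1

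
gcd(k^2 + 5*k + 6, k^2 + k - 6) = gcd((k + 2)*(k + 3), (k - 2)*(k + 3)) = k + 3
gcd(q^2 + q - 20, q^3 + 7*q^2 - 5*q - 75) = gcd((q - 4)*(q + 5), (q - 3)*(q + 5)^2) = q + 5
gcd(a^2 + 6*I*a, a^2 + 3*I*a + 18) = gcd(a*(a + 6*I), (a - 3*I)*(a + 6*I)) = a + 6*I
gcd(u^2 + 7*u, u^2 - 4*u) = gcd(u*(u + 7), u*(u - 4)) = u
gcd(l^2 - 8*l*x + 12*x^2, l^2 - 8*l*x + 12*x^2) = l^2 - 8*l*x + 12*x^2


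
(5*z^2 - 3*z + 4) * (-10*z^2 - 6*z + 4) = -50*z^4 - 2*z^2 - 36*z + 16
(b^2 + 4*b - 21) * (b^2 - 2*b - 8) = b^4 + 2*b^3 - 37*b^2 + 10*b + 168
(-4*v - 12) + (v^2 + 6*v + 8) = v^2 + 2*v - 4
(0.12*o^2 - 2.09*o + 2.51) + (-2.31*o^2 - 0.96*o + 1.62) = -2.19*o^2 - 3.05*o + 4.13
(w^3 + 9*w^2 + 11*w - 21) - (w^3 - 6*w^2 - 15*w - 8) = 15*w^2 + 26*w - 13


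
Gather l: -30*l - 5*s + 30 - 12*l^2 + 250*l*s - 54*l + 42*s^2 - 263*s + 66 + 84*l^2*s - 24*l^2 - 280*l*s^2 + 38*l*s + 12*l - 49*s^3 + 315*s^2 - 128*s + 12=l^2*(84*s - 36) + l*(-280*s^2 + 288*s - 72) - 49*s^3 + 357*s^2 - 396*s + 108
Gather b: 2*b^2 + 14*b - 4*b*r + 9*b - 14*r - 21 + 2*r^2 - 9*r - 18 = 2*b^2 + b*(23 - 4*r) + 2*r^2 - 23*r - 39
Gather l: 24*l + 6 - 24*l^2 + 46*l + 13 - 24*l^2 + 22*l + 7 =-48*l^2 + 92*l + 26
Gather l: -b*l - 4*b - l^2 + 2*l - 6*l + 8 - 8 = -4*b - l^2 + l*(-b - 4)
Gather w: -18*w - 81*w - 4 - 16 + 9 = -99*w - 11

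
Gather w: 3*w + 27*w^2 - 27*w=27*w^2 - 24*w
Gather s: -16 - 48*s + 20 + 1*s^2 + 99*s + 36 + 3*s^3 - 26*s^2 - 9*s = 3*s^3 - 25*s^2 + 42*s + 40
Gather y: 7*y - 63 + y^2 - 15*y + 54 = y^2 - 8*y - 9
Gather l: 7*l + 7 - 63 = 7*l - 56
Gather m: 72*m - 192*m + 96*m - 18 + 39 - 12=9 - 24*m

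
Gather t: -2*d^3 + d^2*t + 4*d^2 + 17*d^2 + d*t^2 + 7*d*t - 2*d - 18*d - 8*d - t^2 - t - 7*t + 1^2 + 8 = -2*d^3 + 21*d^2 - 28*d + t^2*(d - 1) + t*(d^2 + 7*d - 8) + 9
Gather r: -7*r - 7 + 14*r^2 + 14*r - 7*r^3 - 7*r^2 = -7*r^3 + 7*r^2 + 7*r - 7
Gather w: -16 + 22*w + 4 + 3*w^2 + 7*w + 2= 3*w^2 + 29*w - 10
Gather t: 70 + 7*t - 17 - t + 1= 6*t + 54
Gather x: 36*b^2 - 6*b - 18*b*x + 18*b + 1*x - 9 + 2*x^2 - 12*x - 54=36*b^2 + 12*b + 2*x^2 + x*(-18*b - 11) - 63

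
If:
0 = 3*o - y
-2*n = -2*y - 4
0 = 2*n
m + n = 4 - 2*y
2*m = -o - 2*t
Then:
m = 8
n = 0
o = -2/3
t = -23/3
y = -2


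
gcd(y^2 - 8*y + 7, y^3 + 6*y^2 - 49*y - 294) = y - 7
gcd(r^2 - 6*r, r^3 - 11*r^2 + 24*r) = r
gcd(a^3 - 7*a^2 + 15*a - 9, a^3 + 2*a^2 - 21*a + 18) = a^2 - 4*a + 3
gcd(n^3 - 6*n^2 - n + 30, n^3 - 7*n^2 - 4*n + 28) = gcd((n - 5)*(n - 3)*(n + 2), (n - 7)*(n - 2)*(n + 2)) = n + 2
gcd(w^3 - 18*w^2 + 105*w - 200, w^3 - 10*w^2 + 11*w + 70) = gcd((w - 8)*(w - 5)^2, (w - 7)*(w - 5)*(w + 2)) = w - 5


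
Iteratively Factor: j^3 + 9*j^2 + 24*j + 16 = (j + 4)*(j^2 + 5*j + 4) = (j + 4)^2*(j + 1)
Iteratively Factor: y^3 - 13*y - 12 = (y - 4)*(y^2 + 4*y + 3) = (y - 4)*(y + 1)*(y + 3)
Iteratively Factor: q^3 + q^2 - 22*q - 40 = (q + 4)*(q^2 - 3*q - 10) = (q - 5)*(q + 4)*(q + 2)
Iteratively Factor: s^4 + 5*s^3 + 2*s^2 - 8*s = (s)*(s^3 + 5*s^2 + 2*s - 8) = s*(s - 1)*(s^2 + 6*s + 8) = s*(s - 1)*(s + 2)*(s + 4)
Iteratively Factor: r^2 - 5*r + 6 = (r - 3)*(r - 2)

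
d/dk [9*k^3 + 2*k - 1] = 27*k^2 + 2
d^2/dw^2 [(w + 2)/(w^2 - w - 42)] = 2*((-3*w - 1)*(-w^2 + w + 42) - (w + 2)*(2*w - 1)^2)/(-w^2 + w + 42)^3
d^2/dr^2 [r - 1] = 0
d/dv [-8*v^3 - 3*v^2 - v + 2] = -24*v^2 - 6*v - 1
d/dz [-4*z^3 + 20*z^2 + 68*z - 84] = -12*z^2 + 40*z + 68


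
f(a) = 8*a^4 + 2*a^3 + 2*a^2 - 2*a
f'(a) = 32*a^3 + 6*a^2 + 4*a - 2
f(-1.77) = 77.24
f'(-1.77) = -167.73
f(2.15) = 195.76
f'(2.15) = 352.36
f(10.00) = 82180.00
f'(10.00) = 32638.00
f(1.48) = 46.29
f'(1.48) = 120.80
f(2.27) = 241.58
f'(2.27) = 412.30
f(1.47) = 45.09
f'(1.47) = 118.49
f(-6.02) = 10155.12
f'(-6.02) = -6789.99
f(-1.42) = 33.67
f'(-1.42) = -87.21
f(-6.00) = 10020.00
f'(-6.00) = -6722.00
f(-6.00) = 10020.00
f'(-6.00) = -6722.00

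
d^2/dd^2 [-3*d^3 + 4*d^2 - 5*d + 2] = 8 - 18*d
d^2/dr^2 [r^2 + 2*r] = 2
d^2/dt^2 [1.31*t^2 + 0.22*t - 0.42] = 2.62000000000000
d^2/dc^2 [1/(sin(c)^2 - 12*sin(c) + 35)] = 2*(-2*sin(c)^4 + 18*sin(c)^3 + sin(c)^2 - 246*sin(c) + 109)/(sin(c)^2 - 12*sin(c) + 35)^3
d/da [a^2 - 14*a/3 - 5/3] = 2*a - 14/3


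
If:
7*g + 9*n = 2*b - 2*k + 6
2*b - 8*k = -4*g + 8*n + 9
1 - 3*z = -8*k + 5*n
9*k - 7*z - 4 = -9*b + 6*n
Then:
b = 626*z/1573 + 1773/3146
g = 829*z/4719 + 5947/4719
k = 1429*z/4719 - 2011/9438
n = -545*z/4719 - 665/4719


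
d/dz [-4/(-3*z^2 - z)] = 4*(-6*z - 1)/(z^2*(3*z + 1)^2)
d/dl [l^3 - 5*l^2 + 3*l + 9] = 3*l^2 - 10*l + 3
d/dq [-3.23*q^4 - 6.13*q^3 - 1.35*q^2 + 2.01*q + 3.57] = -12.92*q^3 - 18.39*q^2 - 2.7*q + 2.01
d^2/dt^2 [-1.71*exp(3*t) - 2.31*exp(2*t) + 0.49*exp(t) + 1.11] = (-15.39*exp(2*t) - 9.24*exp(t) + 0.49)*exp(t)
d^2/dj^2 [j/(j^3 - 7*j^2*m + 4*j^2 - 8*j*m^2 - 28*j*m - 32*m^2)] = 2*(-j*(-3*j^2 + 14*j*m - 8*j + 8*m^2 + 28*m)^2 + (-3*j^2 + 14*j*m - j*(3*j - 7*m + 4) - 8*j + 8*m^2 + 28*m)*(-j^3 + 7*j^2*m - 4*j^2 + 8*j*m^2 + 28*j*m + 32*m^2))/(-j^3 + 7*j^2*m - 4*j^2 + 8*j*m^2 + 28*j*m + 32*m^2)^3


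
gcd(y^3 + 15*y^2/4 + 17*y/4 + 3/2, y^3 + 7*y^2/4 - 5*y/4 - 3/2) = y^2 + 11*y/4 + 3/2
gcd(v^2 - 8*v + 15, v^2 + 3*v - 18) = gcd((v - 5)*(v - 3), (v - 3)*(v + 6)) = v - 3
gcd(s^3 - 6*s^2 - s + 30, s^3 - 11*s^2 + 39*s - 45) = s^2 - 8*s + 15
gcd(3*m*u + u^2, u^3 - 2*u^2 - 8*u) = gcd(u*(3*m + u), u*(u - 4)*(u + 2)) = u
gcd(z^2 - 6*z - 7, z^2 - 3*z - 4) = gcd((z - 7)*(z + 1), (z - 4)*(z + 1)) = z + 1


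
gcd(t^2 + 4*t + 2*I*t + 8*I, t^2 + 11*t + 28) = t + 4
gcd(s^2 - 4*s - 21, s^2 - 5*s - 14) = s - 7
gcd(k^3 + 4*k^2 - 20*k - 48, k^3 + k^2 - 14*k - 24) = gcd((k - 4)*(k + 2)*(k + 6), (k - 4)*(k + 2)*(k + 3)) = k^2 - 2*k - 8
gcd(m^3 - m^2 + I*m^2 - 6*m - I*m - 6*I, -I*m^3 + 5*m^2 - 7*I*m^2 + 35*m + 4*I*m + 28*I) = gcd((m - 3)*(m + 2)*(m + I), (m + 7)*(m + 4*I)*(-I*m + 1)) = m + I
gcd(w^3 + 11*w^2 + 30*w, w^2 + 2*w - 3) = 1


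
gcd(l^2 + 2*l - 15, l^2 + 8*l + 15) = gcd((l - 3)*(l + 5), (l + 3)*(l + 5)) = l + 5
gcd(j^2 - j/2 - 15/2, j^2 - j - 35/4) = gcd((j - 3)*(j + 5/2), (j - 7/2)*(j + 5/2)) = j + 5/2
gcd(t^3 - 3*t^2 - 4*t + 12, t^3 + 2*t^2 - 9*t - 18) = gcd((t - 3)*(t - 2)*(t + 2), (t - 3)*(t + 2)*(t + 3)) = t^2 - t - 6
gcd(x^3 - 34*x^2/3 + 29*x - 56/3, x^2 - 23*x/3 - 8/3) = x - 8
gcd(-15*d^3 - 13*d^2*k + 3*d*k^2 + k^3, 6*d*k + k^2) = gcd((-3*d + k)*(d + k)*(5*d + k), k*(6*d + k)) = 1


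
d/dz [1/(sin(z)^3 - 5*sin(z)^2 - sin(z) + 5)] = (-3*sin(z)^2 + 10*sin(z) + 1)/((sin(z) - 5)^2*cos(z)^3)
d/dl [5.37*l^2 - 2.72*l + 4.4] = 10.74*l - 2.72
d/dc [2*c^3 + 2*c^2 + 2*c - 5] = 6*c^2 + 4*c + 2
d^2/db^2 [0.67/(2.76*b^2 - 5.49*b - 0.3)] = (10.207584*b^2 - 20.304216*b - 0.67*(5.52*b - 5.49)*(11.04*b - 10.98) - 1.10952)/(-2.76*b^2 + 5.49*b + 0.3)^3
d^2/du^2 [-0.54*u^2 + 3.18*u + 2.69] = -1.08000000000000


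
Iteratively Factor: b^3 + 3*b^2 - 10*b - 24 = (b + 2)*(b^2 + b - 12) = (b - 3)*(b + 2)*(b + 4)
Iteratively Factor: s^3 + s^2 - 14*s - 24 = (s + 2)*(s^2 - s - 12) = (s + 2)*(s + 3)*(s - 4)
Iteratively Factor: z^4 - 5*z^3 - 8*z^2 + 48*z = (z + 3)*(z^3 - 8*z^2 + 16*z) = z*(z + 3)*(z^2 - 8*z + 16) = z*(z - 4)*(z + 3)*(z - 4)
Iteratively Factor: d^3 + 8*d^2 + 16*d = (d + 4)*(d^2 + 4*d) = (d + 4)^2*(d)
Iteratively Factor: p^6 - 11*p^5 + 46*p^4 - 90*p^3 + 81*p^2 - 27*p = (p - 1)*(p^5 - 10*p^4 + 36*p^3 - 54*p^2 + 27*p) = p*(p - 1)*(p^4 - 10*p^3 + 36*p^2 - 54*p + 27) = p*(p - 3)*(p - 1)*(p^3 - 7*p^2 + 15*p - 9) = p*(p - 3)*(p - 1)^2*(p^2 - 6*p + 9) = p*(p - 3)^2*(p - 1)^2*(p - 3)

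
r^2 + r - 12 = (r - 3)*(r + 4)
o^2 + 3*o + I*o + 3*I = (o + 3)*(o + I)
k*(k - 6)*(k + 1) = k^3 - 5*k^2 - 6*k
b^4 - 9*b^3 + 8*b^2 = b^2*(b - 8)*(b - 1)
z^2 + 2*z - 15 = (z - 3)*(z + 5)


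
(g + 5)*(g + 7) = g^2 + 12*g + 35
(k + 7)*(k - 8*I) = k^2 + 7*k - 8*I*k - 56*I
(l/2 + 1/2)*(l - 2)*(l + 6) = l^3/2 + 5*l^2/2 - 4*l - 6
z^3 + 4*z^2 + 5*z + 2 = (z + 1)^2*(z + 2)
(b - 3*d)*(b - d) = b^2 - 4*b*d + 3*d^2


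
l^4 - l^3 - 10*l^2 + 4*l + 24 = (l - 3)*(l - 2)*(l + 2)^2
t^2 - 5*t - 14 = (t - 7)*(t + 2)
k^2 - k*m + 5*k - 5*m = (k + 5)*(k - m)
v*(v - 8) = v^2 - 8*v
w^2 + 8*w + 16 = (w + 4)^2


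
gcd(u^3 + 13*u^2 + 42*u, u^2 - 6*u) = u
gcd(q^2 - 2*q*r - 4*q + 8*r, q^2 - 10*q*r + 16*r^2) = q - 2*r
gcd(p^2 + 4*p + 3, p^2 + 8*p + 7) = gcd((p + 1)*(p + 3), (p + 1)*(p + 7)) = p + 1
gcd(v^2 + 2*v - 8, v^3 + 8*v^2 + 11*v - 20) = v + 4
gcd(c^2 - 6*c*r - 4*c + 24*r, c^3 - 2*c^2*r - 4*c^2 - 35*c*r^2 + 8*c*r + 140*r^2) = c - 4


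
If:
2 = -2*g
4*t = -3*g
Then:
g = -1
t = 3/4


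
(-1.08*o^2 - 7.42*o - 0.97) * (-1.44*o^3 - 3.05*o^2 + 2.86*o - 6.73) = 1.5552*o^5 + 13.9788*o^4 + 20.939*o^3 - 10.9943*o^2 + 47.1624*o + 6.5281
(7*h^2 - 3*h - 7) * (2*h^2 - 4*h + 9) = 14*h^4 - 34*h^3 + 61*h^2 + h - 63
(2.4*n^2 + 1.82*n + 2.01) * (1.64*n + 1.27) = 3.936*n^3 + 6.0328*n^2 + 5.6078*n + 2.5527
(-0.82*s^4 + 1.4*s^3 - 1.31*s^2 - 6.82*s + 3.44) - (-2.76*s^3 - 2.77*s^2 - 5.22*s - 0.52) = -0.82*s^4 + 4.16*s^3 + 1.46*s^2 - 1.6*s + 3.96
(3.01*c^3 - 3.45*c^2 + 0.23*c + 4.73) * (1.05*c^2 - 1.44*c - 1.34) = 3.1605*c^5 - 7.9569*c^4 + 1.1761*c^3 + 9.2583*c^2 - 7.1194*c - 6.3382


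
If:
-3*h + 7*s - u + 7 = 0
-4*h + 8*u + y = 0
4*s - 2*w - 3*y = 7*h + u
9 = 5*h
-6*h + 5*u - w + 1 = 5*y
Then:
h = 9/5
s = -83/775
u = 659/775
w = -1168/155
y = 308/775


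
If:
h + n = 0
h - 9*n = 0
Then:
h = 0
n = 0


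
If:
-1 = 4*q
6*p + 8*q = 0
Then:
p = 1/3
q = -1/4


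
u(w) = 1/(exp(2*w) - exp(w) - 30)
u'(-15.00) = 0.00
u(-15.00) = -0.03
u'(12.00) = 0.00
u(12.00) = 0.00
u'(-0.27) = -0.00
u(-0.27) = -0.03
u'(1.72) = -2.94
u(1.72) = -0.23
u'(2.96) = -0.01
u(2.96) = 0.00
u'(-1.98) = 0.00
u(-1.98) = -0.03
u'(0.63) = -0.01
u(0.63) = -0.04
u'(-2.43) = 0.00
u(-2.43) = -0.03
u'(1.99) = -0.38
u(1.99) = 0.06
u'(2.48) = -0.03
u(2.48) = 0.01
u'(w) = (-2*exp(2*w) + exp(w))/(exp(2*w) - exp(w) - 30)^2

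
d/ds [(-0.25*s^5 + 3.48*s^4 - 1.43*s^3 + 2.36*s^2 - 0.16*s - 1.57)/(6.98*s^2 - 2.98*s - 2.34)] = (-5.235*s^6 + 51.5608*s^5 - 38.1676*s^4 - 24.05*s^3 + 4.1226*s^2 + 10.8724*s - 4.3042)/(48.7204*s^4 - 41.6008*s^3 - 23.786*s^2 + 13.9464*s + 5.4756)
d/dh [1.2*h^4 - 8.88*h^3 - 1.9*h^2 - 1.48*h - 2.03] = 4.8*h^3 - 26.64*h^2 - 3.8*h - 1.48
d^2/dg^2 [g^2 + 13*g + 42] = 2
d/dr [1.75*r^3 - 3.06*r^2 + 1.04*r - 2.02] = 5.25*r^2 - 6.12*r + 1.04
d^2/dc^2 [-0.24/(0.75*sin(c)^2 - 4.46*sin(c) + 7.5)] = (0.54*sin(c)^4 - 2.4084*sin(c)^3 - 1.436016*sin(c)^2 + 12.8448*sin(c) - 6.847968)/(0.75*sin(c)^2 - 4.46*sin(c) + 7.5)^3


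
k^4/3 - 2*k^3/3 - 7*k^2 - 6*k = k*(k/3 + 1)*(k - 6)*(k + 1)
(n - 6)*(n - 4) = n^2 - 10*n + 24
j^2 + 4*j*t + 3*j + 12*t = (j + 3)*(j + 4*t)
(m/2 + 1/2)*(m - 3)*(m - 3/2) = m^3/2 - 7*m^2/4 + 9/4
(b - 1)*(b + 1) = b^2 - 1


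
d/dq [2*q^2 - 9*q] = 4*q - 9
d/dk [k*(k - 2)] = 2*k - 2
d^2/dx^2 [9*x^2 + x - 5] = 18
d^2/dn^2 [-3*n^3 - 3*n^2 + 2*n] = -18*n - 6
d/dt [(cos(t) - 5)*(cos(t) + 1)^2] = 3*(3 - cos(t))*(cos(t) + 1)*sin(t)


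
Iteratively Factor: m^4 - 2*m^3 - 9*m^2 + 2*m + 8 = (m - 1)*(m^3 - m^2 - 10*m - 8) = (m - 1)*(m + 2)*(m^2 - 3*m - 4) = (m - 4)*(m - 1)*(m + 2)*(m + 1)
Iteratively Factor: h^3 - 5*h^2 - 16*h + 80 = (h + 4)*(h^2 - 9*h + 20) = (h - 4)*(h + 4)*(h - 5)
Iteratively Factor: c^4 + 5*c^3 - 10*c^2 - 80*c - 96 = (c + 2)*(c^3 + 3*c^2 - 16*c - 48) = (c - 4)*(c + 2)*(c^2 + 7*c + 12) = (c - 4)*(c + 2)*(c + 3)*(c + 4)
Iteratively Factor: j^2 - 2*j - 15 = (j - 5)*(j + 3)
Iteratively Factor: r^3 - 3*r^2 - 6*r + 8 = (r - 4)*(r^2 + r - 2) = (r - 4)*(r + 2)*(r - 1)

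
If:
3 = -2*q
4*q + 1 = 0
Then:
No Solution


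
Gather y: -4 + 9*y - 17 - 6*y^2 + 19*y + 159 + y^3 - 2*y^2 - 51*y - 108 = y^3 - 8*y^2 - 23*y + 30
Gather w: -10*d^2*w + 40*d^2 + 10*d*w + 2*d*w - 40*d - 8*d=40*d^2 - 48*d + w*(-10*d^2 + 12*d)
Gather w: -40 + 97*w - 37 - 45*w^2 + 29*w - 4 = -45*w^2 + 126*w - 81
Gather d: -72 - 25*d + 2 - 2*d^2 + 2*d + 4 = -2*d^2 - 23*d - 66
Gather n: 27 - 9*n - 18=9 - 9*n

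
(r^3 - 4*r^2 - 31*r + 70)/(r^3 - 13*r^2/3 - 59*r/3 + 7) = 3*(r^2 + 3*r - 10)/(3*r^2 + 8*r - 3)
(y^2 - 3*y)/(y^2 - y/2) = 2*(y - 3)/(2*y - 1)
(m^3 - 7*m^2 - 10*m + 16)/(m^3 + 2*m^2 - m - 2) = (m - 8)/(m + 1)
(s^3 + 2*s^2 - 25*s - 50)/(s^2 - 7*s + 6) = (s^3 + 2*s^2 - 25*s - 50)/(s^2 - 7*s + 6)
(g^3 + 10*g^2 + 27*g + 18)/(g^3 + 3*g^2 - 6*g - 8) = (g^2 + 9*g + 18)/(g^2 + 2*g - 8)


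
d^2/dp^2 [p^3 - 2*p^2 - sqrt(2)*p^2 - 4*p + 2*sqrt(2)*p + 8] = 6*p - 4 - 2*sqrt(2)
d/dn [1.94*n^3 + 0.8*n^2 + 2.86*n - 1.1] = 5.82*n^2 + 1.6*n + 2.86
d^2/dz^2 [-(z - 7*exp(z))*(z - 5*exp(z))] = 12*z*exp(z) - 140*exp(2*z) + 24*exp(z) - 2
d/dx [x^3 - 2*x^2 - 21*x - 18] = 3*x^2 - 4*x - 21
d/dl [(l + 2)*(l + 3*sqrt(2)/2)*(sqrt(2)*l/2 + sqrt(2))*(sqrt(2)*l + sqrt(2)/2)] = (l/2 + 1)*((l + 2)*(2*l + 1) + (l + 2)*(2*l + 3*sqrt(2)) + (2*l + 1)*(2*l + 3*sqrt(2)))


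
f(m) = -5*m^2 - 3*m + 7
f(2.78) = -39.98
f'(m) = -10*m - 3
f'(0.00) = -3.00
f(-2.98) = -28.46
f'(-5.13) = 48.30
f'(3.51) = -38.10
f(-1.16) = 3.75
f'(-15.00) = 147.00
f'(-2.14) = 18.40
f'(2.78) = -30.80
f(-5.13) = -109.19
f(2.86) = -42.48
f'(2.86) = -31.60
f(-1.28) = 2.65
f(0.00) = 7.00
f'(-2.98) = 26.80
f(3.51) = -65.13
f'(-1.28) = 9.80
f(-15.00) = -1073.00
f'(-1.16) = 8.60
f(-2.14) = -9.48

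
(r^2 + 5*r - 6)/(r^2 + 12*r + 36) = (r - 1)/(r + 6)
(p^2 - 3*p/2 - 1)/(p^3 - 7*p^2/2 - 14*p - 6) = (p - 2)/(p^2 - 4*p - 12)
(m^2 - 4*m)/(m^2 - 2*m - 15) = m*(4 - m)/(-m^2 + 2*m + 15)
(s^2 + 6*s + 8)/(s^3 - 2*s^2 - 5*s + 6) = (s + 4)/(s^2 - 4*s + 3)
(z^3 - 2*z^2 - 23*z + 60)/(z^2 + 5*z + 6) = (z^3 - 2*z^2 - 23*z + 60)/(z^2 + 5*z + 6)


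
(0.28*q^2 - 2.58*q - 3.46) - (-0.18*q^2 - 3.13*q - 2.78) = 0.46*q^2 + 0.55*q - 0.68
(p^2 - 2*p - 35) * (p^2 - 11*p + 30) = p^4 - 13*p^3 + 17*p^2 + 325*p - 1050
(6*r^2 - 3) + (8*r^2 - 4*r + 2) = 14*r^2 - 4*r - 1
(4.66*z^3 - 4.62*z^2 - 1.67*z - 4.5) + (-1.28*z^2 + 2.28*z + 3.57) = 4.66*z^3 - 5.9*z^2 + 0.61*z - 0.93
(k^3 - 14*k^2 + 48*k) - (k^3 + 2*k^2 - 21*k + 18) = -16*k^2 + 69*k - 18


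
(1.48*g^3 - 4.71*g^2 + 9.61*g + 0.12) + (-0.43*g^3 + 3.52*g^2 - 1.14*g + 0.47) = 1.05*g^3 - 1.19*g^2 + 8.47*g + 0.59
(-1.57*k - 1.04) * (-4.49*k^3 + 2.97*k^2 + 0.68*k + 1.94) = 7.0493*k^4 + 0.00669999999999948*k^3 - 4.1564*k^2 - 3.753*k - 2.0176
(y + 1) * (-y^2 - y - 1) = -y^3 - 2*y^2 - 2*y - 1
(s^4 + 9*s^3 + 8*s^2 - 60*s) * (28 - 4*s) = -4*s^5 - 8*s^4 + 220*s^3 + 464*s^2 - 1680*s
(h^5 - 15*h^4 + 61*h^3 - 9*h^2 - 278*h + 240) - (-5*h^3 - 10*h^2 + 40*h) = h^5 - 15*h^4 + 66*h^3 + h^2 - 318*h + 240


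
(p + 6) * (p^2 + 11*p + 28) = p^3 + 17*p^2 + 94*p + 168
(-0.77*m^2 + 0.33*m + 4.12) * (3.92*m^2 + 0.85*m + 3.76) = -3.0184*m^4 + 0.6391*m^3 + 13.5357*m^2 + 4.7428*m + 15.4912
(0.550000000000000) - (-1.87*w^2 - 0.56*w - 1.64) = 1.87*w^2 + 0.56*w + 2.19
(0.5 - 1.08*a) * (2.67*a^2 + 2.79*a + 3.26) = -2.8836*a^3 - 1.6782*a^2 - 2.1258*a + 1.63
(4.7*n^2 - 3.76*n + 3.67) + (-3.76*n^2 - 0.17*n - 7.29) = 0.94*n^2 - 3.93*n - 3.62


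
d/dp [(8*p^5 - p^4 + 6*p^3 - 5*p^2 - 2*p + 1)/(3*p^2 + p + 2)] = (72*p^6 + 26*p^5 + 95*p^4 + 4*p^3 + 37*p^2 - 26*p - 5)/(9*p^4 + 6*p^3 + 13*p^2 + 4*p + 4)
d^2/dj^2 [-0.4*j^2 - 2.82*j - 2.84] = -0.800000000000000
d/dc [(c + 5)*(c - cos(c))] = c + (c + 5)*(sin(c) + 1) - cos(c)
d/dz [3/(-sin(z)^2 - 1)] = 12*sin(2*z)/(3 - cos(2*z))^2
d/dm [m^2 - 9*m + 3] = 2*m - 9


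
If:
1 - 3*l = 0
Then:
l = 1/3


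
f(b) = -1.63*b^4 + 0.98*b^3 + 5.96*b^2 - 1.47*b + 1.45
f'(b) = -6.52*b^3 + 2.94*b^2 + 11.92*b - 1.47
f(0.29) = 1.54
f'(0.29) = 2.08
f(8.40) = -7124.81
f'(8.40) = -3558.33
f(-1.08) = 6.54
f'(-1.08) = -2.70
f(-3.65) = -250.74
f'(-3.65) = 311.24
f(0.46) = 2.06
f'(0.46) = 4.00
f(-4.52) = -641.00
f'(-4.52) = 606.81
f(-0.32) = 2.48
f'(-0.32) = -4.77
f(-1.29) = 6.65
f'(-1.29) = 2.04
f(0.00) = 1.45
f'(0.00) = -1.47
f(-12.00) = -34615.79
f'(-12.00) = 11545.41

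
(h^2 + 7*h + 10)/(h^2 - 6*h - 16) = (h + 5)/(h - 8)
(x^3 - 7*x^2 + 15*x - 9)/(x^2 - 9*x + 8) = (x^2 - 6*x + 9)/(x - 8)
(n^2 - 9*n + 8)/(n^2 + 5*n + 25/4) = 4*(n^2 - 9*n + 8)/(4*n^2 + 20*n + 25)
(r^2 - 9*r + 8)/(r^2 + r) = (r^2 - 9*r + 8)/(r*(r + 1))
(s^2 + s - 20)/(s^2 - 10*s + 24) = (s + 5)/(s - 6)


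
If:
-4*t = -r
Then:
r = 4*t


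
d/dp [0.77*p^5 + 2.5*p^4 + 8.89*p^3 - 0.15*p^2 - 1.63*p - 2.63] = 3.85*p^4 + 10.0*p^3 + 26.67*p^2 - 0.3*p - 1.63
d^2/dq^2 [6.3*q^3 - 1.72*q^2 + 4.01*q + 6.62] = 37.8*q - 3.44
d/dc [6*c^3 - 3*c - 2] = 18*c^2 - 3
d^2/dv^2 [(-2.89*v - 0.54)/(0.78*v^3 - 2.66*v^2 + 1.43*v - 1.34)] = (-10.549656*v^5 + 32.0346*v^4 - 16.523684*v^3 - 62.786376*v^2 + 70.74456*v - 9.434576)/(0.474552*v^9 - 4.855032*v^8 + 19.16694*v^7 - 39.068648*v^6 + 51.820782*v^5 - 53.73003*v^4 + 37.708463*v^3 - 22.549386*v^2 + 7.703124*v - 2.406104)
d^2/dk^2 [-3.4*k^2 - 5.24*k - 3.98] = -6.80000000000000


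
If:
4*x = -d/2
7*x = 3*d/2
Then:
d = 0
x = 0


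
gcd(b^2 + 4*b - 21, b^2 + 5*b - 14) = b + 7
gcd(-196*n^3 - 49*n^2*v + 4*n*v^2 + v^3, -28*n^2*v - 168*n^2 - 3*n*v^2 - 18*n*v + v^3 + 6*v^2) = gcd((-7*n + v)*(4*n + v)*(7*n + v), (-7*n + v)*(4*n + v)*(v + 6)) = -28*n^2 - 3*n*v + v^2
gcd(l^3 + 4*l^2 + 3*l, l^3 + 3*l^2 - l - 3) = l^2 + 4*l + 3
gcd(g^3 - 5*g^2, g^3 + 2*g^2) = g^2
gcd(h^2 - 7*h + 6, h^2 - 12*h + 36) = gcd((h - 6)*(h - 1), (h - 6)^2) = h - 6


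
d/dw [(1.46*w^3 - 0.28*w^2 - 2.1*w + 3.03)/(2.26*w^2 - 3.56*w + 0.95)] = (3.2996*w^4 - 10.3952*w^3 + 9.9038*w^2 - 14.2276*w + 8.7918)/(5.1076*w^4 - 16.0912*w^3 + 16.9676*w^2 - 6.764*w + 0.9025)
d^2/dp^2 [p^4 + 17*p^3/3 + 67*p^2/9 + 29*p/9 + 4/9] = 12*p^2 + 34*p + 134/9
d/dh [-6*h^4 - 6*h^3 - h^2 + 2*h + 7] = -24*h^3 - 18*h^2 - 2*h + 2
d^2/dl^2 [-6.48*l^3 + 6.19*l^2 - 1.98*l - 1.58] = 12.38 - 38.88*l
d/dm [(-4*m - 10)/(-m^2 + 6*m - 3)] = 4*(-m^2 - 5*m + 18)/(m^4 - 12*m^3 + 42*m^2 - 36*m + 9)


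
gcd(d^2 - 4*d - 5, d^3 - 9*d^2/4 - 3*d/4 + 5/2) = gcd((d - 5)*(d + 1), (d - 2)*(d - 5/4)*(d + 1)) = d + 1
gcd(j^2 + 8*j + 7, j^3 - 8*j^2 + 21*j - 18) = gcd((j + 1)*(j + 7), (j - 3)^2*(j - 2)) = 1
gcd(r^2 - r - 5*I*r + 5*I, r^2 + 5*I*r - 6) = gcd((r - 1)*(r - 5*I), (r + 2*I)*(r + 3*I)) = 1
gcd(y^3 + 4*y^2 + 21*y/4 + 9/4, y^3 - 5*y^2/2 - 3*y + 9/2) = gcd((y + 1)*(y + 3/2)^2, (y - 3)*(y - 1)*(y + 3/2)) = y + 3/2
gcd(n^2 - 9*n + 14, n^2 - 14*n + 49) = n - 7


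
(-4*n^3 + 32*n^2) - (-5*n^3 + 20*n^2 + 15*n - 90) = n^3 + 12*n^2 - 15*n + 90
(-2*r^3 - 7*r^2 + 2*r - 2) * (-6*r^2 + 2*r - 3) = 12*r^5 + 38*r^4 - 20*r^3 + 37*r^2 - 10*r + 6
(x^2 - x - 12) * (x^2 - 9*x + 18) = x^4 - 10*x^3 + 15*x^2 + 90*x - 216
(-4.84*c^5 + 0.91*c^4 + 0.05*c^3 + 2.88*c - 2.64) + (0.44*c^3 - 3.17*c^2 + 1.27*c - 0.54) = -4.84*c^5 + 0.91*c^4 + 0.49*c^3 - 3.17*c^2 + 4.15*c - 3.18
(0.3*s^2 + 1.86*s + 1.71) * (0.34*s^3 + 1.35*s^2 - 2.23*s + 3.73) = 0.102*s^5 + 1.0374*s^4 + 2.4234*s^3 - 0.7203*s^2 + 3.1245*s + 6.3783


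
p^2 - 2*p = p*(p - 2)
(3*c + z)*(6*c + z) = 18*c^2 + 9*c*z + z^2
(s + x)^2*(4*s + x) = 4*s^3 + 9*s^2*x + 6*s*x^2 + x^3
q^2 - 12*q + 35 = (q - 7)*(q - 5)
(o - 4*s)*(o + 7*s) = o^2 + 3*o*s - 28*s^2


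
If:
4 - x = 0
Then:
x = 4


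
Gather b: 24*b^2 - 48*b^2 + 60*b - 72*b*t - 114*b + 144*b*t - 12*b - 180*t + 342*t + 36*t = -24*b^2 + b*(72*t - 66) + 198*t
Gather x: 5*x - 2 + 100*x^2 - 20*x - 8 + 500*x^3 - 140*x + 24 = 500*x^3 + 100*x^2 - 155*x + 14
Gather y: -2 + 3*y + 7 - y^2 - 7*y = -y^2 - 4*y + 5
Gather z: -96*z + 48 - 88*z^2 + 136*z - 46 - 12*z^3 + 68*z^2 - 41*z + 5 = -12*z^3 - 20*z^2 - z + 7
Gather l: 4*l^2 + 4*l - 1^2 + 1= 4*l^2 + 4*l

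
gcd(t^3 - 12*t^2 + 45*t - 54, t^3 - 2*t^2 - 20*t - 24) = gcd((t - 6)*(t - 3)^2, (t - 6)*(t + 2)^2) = t - 6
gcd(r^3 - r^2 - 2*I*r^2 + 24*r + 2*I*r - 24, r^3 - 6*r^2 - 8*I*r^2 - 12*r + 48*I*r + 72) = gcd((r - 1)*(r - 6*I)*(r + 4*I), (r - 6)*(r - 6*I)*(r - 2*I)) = r - 6*I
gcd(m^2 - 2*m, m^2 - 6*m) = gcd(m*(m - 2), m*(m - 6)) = m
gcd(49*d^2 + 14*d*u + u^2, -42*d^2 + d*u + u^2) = 7*d + u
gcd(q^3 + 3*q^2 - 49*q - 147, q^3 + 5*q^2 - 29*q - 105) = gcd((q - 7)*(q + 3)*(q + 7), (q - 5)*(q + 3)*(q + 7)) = q^2 + 10*q + 21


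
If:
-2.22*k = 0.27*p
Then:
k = -0.121621621621622*p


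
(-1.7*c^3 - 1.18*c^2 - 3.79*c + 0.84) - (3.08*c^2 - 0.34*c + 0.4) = -1.7*c^3 - 4.26*c^2 - 3.45*c + 0.44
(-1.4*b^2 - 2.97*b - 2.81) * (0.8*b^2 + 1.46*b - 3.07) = -1.12*b^4 - 4.42*b^3 - 2.2862*b^2 + 5.0153*b + 8.6267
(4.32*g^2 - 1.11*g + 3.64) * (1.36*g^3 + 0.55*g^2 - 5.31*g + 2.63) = 5.8752*g^5 + 0.8664*g^4 - 18.5993*g^3 + 19.2577*g^2 - 22.2477*g + 9.5732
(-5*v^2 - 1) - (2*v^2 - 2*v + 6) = -7*v^2 + 2*v - 7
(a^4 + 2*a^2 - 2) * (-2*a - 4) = -2*a^5 - 4*a^4 - 4*a^3 - 8*a^2 + 4*a + 8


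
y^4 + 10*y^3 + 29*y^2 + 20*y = y*(y + 1)*(y + 4)*(y + 5)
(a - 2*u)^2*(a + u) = a^3 - 3*a^2*u + 4*u^3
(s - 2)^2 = s^2 - 4*s + 4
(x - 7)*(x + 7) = x^2 - 49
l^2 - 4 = (l - 2)*(l + 2)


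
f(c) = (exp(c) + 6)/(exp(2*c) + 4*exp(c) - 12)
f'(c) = (exp(c) + 6)*(-2*exp(2*c) - 4*exp(c))/(exp(2*c) + 4*exp(c) - 12)^2 + exp(c)/(exp(2*c) + 4*exp(c) - 12) = -exp(c)/(exp(2*c) - 4*exp(c) + 4)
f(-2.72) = -0.52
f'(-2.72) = -0.02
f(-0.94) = -0.62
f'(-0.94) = -0.15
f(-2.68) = -0.52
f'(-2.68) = -0.02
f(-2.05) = -0.53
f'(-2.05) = -0.04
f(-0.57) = -0.70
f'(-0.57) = -0.27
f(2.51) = 0.10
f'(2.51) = -0.12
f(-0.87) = -0.63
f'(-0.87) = -0.17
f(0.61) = -6.27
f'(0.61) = -72.28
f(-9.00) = -0.50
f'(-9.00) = 0.00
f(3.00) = 0.06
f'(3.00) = -0.06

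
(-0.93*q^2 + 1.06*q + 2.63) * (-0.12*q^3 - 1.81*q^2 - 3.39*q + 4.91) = 0.1116*q^5 + 1.5561*q^4 + 0.9185*q^3 - 12.92*q^2 - 3.7111*q + 12.9133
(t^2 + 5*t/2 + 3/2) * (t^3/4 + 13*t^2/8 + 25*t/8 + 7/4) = t^5/4 + 9*t^4/4 + 121*t^3/16 + 12*t^2 + 145*t/16 + 21/8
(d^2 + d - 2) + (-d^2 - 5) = d - 7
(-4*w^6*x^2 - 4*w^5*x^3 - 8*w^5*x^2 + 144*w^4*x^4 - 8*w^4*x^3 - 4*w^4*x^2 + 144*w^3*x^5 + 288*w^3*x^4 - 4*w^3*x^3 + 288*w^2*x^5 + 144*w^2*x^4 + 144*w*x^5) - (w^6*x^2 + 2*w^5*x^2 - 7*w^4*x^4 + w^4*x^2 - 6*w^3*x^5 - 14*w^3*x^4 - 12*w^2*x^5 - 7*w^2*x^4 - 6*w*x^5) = -5*w^6*x^2 - 4*w^5*x^3 - 10*w^5*x^2 + 151*w^4*x^4 - 8*w^4*x^3 - 5*w^4*x^2 + 150*w^3*x^5 + 302*w^3*x^4 - 4*w^3*x^3 + 300*w^2*x^5 + 151*w^2*x^4 + 150*w*x^5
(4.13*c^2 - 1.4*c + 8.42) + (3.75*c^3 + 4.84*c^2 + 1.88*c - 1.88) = 3.75*c^3 + 8.97*c^2 + 0.48*c + 6.54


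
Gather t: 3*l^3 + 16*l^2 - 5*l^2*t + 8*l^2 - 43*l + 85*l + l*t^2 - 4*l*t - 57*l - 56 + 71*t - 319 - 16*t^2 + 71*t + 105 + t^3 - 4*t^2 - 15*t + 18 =3*l^3 + 24*l^2 - 15*l + t^3 + t^2*(l - 20) + t*(-5*l^2 - 4*l + 127) - 252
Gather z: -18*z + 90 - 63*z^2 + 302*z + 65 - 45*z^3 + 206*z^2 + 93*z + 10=-45*z^3 + 143*z^2 + 377*z + 165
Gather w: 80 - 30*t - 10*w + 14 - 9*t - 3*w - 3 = -39*t - 13*w + 91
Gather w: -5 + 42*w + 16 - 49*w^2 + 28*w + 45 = -49*w^2 + 70*w + 56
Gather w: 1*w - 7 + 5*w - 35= 6*w - 42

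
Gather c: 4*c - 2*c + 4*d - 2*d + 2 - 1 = 2*c + 2*d + 1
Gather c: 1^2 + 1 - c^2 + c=-c^2 + c + 2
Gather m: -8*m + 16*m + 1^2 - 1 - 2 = 8*m - 2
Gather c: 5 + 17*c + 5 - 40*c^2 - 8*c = -40*c^2 + 9*c + 10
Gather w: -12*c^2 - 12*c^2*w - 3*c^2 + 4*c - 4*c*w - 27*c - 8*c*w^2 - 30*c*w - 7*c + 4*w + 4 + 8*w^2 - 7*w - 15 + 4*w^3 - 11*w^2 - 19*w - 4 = -15*c^2 - 30*c + 4*w^3 + w^2*(-8*c - 3) + w*(-12*c^2 - 34*c - 22) - 15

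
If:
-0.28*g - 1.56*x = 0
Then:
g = -5.57142857142857*x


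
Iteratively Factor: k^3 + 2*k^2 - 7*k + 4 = (k - 1)*(k^2 + 3*k - 4) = (k - 1)^2*(k + 4)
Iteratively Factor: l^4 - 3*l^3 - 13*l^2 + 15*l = (l - 1)*(l^3 - 2*l^2 - 15*l) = (l - 1)*(l + 3)*(l^2 - 5*l) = (l - 5)*(l - 1)*(l + 3)*(l)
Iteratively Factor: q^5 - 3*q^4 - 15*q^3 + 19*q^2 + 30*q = (q - 2)*(q^4 - q^3 - 17*q^2 - 15*q) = q*(q - 2)*(q^3 - q^2 - 17*q - 15) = q*(q - 2)*(q + 3)*(q^2 - 4*q - 5) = q*(q - 2)*(q + 1)*(q + 3)*(q - 5)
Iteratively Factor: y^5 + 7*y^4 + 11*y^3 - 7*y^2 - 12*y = (y)*(y^4 + 7*y^3 + 11*y^2 - 7*y - 12) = y*(y - 1)*(y^3 + 8*y^2 + 19*y + 12) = y*(y - 1)*(y + 1)*(y^2 + 7*y + 12) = y*(y - 1)*(y + 1)*(y + 4)*(y + 3)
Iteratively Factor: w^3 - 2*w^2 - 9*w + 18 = (w + 3)*(w^2 - 5*w + 6) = (w - 3)*(w + 3)*(w - 2)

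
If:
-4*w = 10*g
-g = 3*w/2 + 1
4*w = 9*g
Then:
No Solution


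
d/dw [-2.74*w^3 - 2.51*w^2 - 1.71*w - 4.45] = -8.22*w^2 - 5.02*w - 1.71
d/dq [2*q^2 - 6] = 4*q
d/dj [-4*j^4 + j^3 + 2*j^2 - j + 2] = -16*j^3 + 3*j^2 + 4*j - 1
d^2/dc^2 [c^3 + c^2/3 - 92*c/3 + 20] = 6*c + 2/3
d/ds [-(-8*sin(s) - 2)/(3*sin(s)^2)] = -4*(2*sin(s) + 1)*cos(s)/(3*sin(s)^3)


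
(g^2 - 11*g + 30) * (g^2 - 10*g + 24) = g^4 - 21*g^3 + 164*g^2 - 564*g + 720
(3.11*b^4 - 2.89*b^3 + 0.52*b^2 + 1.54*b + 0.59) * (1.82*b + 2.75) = 5.6602*b^5 + 3.2927*b^4 - 7.0011*b^3 + 4.2328*b^2 + 5.3088*b + 1.6225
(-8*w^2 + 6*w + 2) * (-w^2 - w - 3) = 8*w^4 + 2*w^3 + 16*w^2 - 20*w - 6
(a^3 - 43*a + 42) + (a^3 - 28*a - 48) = 2*a^3 - 71*a - 6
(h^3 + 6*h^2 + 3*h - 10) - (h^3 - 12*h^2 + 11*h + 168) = 18*h^2 - 8*h - 178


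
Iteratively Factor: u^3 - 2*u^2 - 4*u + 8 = (u + 2)*(u^2 - 4*u + 4) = (u - 2)*(u + 2)*(u - 2)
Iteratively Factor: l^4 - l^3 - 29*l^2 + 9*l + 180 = (l + 3)*(l^3 - 4*l^2 - 17*l + 60) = (l + 3)*(l + 4)*(l^2 - 8*l + 15) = (l - 5)*(l + 3)*(l + 4)*(l - 3)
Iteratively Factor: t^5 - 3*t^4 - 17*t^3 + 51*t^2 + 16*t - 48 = (t + 1)*(t^4 - 4*t^3 - 13*t^2 + 64*t - 48) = (t - 3)*(t + 1)*(t^3 - t^2 - 16*t + 16) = (t - 3)*(t - 1)*(t + 1)*(t^2 - 16) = (t - 4)*(t - 3)*(t - 1)*(t + 1)*(t + 4)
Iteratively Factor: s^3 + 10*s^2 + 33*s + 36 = (s + 3)*(s^2 + 7*s + 12) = (s + 3)*(s + 4)*(s + 3)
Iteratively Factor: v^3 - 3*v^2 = (v - 3)*(v^2) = v*(v - 3)*(v)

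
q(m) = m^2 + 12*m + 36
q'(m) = 2*m + 12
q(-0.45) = 30.80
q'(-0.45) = 11.10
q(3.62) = 92.54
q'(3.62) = 19.24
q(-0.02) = 35.76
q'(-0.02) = 11.96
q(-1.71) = 18.40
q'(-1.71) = 8.58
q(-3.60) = 5.76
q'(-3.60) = 4.80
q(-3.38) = 6.86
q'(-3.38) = 5.24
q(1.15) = 51.12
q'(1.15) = 14.30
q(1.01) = 49.14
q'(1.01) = 14.02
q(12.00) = 324.00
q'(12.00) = 36.00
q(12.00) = 324.00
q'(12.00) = 36.00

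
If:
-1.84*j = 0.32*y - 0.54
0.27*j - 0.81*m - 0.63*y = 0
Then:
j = 0.293478260869565 - 0.173913043478261*y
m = 0.0978260869565217 - 0.835748792270531*y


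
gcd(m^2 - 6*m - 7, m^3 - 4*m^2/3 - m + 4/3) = m + 1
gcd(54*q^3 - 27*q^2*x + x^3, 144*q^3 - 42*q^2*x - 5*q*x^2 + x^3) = -18*q^2 + 3*q*x + x^2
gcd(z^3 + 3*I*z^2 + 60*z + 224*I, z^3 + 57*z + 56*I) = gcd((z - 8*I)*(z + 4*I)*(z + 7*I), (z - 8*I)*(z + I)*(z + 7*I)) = z^2 - I*z + 56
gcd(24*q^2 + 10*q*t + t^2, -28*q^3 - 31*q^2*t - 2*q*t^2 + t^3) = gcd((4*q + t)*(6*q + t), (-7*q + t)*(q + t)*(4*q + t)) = 4*q + t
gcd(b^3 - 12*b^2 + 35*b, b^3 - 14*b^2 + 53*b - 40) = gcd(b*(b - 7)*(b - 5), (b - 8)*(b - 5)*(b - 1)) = b - 5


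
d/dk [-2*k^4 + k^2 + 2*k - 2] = -8*k^3 + 2*k + 2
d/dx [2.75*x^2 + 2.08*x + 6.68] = 5.5*x + 2.08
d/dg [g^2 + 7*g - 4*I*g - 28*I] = 2*g + 7 - 4*I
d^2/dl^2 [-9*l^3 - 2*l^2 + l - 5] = -54*l - 4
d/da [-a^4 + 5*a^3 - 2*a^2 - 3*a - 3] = -4*a^3 + 15*a^2 - 4*a - 3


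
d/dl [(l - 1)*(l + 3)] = 2*l + 2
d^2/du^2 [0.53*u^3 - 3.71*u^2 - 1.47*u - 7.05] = 3.18*u - 7.42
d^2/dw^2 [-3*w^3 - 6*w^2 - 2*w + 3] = -18*w - 12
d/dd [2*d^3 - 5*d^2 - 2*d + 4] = 6*d^2 - 10*d - 2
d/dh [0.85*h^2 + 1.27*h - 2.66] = 1.7*h + 1.27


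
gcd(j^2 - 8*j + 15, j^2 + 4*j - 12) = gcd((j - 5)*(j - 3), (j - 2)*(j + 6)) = 1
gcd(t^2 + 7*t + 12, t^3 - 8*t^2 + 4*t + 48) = 1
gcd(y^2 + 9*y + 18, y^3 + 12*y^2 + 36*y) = y + 6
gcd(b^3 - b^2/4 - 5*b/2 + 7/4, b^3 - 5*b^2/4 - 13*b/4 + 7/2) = b^2 + 3*b/4 - 7/4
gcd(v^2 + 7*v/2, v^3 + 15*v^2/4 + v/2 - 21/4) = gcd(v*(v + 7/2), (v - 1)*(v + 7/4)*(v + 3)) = 1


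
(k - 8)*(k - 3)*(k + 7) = k^3 - 4*k^2 - 53*k + 168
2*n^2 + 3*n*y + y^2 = (n + y)*(2*n + y)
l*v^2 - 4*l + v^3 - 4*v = (l + v)*(v - 2)*(v + 2)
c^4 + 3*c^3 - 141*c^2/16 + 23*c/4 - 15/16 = (c - 1)*(c - 3/4)*(c - 1/4)*(c + 5)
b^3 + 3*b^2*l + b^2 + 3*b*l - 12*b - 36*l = (b - 3)*(b + 4)*(b + 3*l)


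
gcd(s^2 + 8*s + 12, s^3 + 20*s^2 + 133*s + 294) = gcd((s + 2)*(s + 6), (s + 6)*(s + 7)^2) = s + 6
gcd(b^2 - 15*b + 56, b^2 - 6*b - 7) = b - 7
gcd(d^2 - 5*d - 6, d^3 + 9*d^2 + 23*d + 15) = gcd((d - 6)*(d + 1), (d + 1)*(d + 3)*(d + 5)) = d + 1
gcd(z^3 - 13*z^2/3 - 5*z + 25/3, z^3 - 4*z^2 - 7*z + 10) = z^2 - 6*z + 5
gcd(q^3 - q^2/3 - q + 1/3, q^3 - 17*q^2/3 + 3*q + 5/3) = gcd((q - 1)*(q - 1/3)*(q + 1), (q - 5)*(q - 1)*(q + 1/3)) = q - 1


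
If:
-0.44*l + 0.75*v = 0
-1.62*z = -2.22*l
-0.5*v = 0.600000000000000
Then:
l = -2.05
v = -1.20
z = -2.80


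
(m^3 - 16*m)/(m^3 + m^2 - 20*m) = (m + 4)/(m + 5)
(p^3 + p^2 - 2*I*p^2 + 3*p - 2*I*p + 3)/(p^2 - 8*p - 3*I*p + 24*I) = (p^2 + p*(1 + I) + I)/(p - 8)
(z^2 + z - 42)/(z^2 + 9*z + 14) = (z - 6)/(z + 2)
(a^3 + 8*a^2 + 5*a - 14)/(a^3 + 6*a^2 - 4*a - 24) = (a^2 + 6*a - 7)/(a^2 + 4*a - 12)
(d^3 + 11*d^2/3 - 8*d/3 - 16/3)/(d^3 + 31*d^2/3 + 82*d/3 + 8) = (3*d^2 - d - 4)/(3*d^2 + 19*d + 6)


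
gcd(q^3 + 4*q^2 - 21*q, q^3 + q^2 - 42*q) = q^2 + 7*q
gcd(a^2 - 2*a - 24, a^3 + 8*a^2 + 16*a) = a + 4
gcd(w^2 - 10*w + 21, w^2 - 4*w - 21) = w - 7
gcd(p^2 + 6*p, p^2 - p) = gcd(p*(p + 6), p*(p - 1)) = p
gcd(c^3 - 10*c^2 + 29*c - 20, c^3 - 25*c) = c - 5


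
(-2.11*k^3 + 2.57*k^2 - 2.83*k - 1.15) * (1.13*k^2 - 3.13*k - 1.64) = -2.3843*k^5 + 9.5084*k^4 - 7.7816*k^3 + 3.3436*k^2 + 8.2407*k + 1.886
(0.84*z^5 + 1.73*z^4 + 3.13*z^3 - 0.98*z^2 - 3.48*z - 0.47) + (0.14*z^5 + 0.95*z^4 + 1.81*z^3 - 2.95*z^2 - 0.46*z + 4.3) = 0.98*z^5 + 2.68*z^4 + 4.94*z^3 - 3.93*z^2 - 3.94*z + 3.83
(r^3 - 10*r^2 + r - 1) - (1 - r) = r^3 - 10*r^2 + 2*r - 2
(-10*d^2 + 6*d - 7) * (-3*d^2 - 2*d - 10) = 30*d^4 + 2*d^3 + 109*d^2 - 46*d + 70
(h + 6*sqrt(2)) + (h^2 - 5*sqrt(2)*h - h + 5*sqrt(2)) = h^2 - 5*sqrt(2)*h + 11*sqrt(2)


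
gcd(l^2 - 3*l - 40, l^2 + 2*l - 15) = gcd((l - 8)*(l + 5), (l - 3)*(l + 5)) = l + 5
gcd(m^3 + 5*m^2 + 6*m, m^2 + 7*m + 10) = m + 2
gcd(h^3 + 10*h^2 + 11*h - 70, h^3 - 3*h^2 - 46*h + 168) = h + 7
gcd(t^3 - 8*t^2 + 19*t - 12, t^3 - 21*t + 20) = t^2 - 5*t + 4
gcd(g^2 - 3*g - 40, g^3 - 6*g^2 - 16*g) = g - 8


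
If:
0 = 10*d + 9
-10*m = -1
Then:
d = -9/10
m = 1/10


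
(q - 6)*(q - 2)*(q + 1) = q^3 - 7*q^2 + 4*q + 12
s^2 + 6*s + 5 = (s + 1)*(s + 5)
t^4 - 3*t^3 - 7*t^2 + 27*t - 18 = (t - 3)*(t - 2)*(t - 1)*(t + 3)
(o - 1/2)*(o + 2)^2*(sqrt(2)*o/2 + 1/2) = sqrt(2)*o^4/2 + o^3/2 + 7*sqrt(2)*o^3/4 + sqrt(2)*o^2 + 7*o^2/4 - sqrt(2)*o + o - 1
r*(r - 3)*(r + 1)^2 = r^4 - r^3 - 5*r^2 - 3*r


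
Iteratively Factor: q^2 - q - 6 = (q - 3)*(q + 2)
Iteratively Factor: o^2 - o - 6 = (o - 3)*(o + 2)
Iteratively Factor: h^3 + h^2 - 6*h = (h + 3)*(h^2 - 2*h) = h*(h + 3)*(h - 2)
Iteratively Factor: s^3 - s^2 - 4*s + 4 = (s - 2)*(s^2 + s - 2) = (s - 2)*(s - 1)*(s + 2)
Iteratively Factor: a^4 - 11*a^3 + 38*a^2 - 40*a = (a - 4)*(a^3 - 7*a^2 + 10*a) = a*(a - 4)*(a^2 - 7*a + 10) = a*(a - 5)*(a - 4)*(a - 2)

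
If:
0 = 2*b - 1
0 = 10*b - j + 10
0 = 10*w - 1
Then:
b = 1/2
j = 15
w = 1/10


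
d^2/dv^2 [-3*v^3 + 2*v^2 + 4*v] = 4 - 18*v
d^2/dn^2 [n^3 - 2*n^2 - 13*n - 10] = 6*n - 4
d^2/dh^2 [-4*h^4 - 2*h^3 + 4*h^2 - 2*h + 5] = -48*h^2 - 12*h + 8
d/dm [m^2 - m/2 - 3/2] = 2*m - 1/2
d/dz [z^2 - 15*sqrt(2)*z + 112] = 2*z - 15*sqrt(2)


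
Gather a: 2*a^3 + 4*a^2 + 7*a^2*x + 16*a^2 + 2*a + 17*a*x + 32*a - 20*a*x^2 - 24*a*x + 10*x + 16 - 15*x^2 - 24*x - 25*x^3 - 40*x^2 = 2*a^3 + a^2*(7*x + 20) + a*(-20*x^2 - 7*x + 34) - 25*x^3 - 55*x^2 - 14*x + 16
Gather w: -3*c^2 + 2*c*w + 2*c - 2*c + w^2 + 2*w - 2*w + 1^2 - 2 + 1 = -3*c^2 + 2*c*w + w^2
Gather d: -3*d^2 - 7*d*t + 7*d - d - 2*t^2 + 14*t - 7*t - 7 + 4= -3*d^2 + d*(6 - 7*t) - 2*t^2 + 7*t - 3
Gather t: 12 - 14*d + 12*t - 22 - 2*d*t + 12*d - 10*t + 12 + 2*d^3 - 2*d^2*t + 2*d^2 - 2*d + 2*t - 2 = 2*d^3 + 2*d^2 - 4*d + t*(-2*d^2 - 2*d + 4)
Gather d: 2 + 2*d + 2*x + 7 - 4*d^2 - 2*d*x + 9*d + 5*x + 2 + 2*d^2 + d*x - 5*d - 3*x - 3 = -2*d^2 + d*(6 - x) + 4*x + 8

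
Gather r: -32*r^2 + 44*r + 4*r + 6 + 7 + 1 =-32*r^2 + 48*r + 14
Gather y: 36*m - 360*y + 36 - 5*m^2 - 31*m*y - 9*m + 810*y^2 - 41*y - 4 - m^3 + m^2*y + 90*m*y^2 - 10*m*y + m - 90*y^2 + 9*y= -m^3 - 5*m^2 + 28*m + y^2*(90*m + 720) + y*(m^2 - 41*m - 392) + 32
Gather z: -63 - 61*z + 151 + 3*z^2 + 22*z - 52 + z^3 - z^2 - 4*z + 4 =z^3 + 2*z^2 - 43*z + 40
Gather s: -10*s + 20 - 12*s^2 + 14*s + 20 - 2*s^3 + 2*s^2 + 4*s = -2*s^3 - 10*s^2 + 8*s + 40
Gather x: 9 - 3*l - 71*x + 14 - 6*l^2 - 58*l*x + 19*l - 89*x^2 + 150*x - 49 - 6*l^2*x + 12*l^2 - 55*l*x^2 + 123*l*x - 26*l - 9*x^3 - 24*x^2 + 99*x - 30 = 6*l^2 - 10*l - 9*x^3 + x^2*(-55*l - 113) + x*(-6*l^2 + 65*l + 178) - 56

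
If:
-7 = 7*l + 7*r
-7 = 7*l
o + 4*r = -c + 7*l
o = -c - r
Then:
No Solution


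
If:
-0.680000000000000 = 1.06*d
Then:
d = -0.64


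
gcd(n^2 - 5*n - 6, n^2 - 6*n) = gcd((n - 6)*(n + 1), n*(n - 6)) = n - 6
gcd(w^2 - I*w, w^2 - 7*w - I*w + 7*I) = w - I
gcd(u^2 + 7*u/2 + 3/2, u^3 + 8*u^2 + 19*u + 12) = u + 3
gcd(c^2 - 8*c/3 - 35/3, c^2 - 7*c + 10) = c - 5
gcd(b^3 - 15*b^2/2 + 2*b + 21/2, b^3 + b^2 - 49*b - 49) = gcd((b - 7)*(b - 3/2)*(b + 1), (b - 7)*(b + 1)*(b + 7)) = b^2 - 6*b - 7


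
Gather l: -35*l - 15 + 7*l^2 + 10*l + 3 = 7*l^2 - 25*l - 12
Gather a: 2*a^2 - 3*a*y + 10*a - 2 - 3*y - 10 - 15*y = 2*a^2 + a*(10 - 3*y) - 18*y - 12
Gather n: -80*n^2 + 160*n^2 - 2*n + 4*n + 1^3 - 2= 80*n^2 + 2*n - 1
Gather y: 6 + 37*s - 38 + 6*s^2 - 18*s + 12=6*s^2 + 19*s - 20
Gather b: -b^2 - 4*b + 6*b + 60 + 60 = -b^2 + 2*b + 120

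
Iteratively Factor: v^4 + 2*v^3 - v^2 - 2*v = (v)*(v^3 + 2*v^2 - v - 2) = v*(v + 1)*(v^2 + v - 2) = v*(v + 1)*(v + 2)*(v - 1)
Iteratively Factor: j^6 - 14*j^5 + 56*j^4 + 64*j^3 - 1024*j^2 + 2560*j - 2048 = (j - 2)*(j^5 - 12*j^4 + 32*j^3 + 128*j^2 - 768*j + 1024) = (j - 4)*(j - 2)*(j^4 - 8*j^3 + 128*j - 256) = (j - 4)^2*(j - 2)*(j^3 - 4*j^2 - 16*j + 64) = (j - 4)^2*(j - 2)*(j + 4)*(j^2 - 8*j + 16) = (j - 4)^3*(j - 2)*(j + 4)*(j - 4)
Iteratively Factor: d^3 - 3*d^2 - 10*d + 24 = (d - 2)*(d^2 - d - 12) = (d - 2)*(d + 3)*(d - 4)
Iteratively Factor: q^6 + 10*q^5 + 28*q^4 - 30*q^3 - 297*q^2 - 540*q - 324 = (q - 3)*(q^5 + 13*q^4 + 67*q^3 + 171*q^2 + 216*q + 108) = (q - 3)*(q + 2)*(q^4 + 11*q^3 + 45*q^2 + 81*q + 54) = (q - 3)*(q + 2)^2*(q^3 + 9*q^2 + 27*q + 27) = (q - 3)*(q + 2)^2*(q + 3)*(q^2 + 6*q + 9) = (q - 3)*(q + 2)^2*(q + 3)^2*(q + 3)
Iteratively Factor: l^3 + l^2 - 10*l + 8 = (l - 2)*(l^2 + 3*l - 4) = (l - 2)*(l + 4)*(l - 1)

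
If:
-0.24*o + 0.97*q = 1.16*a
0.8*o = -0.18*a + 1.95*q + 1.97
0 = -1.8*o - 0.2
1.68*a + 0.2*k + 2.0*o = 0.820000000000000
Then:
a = -0.93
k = 13.04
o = -0.11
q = -1.14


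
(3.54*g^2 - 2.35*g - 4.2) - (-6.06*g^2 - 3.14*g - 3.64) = 9.6*g^2 + 0.79*g - 0.56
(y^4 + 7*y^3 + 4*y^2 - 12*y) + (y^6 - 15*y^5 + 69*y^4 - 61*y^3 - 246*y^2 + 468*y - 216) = y^6 - 15*y^5 + 70*y^4 - 54*y^3 - 242*y^2 + 456*y - 216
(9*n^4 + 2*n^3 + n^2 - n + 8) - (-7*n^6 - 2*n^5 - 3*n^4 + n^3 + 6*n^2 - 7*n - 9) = 7*n^6 + 2*n^5 + 12*n^4 + n^3 - 5*n^2 + 6*n + 17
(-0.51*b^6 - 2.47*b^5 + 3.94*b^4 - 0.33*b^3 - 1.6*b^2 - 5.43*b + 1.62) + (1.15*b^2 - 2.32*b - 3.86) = -0.51*b^6 - 2.47*b^5 + 3.94*b^4 - 0.33*b^3 - 0.45*b^2 - 7.75*b - 2.24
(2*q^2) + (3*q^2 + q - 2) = 5*q^2 + q - 2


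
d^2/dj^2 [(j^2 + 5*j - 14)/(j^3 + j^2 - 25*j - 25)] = 2*(j^6 + 15*j^5 + 6*j^4 + 218*j^3 + 1833*j^2 + 375*j - 11600)/(j^9 + 3*j^8 - 72*j^7 - 224*j^6 + 1650*j^5 + 5550*j^4 - 10000*j^3 - 45000*j^2 - 46875*j - 15625)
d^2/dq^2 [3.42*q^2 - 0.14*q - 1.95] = 6.84000000000000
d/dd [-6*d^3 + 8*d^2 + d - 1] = -18*d^2 + 16*d + 1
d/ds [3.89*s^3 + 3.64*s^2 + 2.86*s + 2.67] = 11.67*s^2 + 7.28*s + 2.86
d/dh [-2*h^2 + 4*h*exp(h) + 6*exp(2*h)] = 4*h*exp(h) - 4*h + 12*exp(2*h) + 4*exp(h)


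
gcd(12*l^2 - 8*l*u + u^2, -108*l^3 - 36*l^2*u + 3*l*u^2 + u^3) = -6*l + u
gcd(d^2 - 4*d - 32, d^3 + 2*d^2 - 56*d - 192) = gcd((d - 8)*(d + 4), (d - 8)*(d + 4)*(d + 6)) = d^2 - 4*d - 32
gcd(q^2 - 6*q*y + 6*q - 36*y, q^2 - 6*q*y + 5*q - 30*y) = -q + 6*y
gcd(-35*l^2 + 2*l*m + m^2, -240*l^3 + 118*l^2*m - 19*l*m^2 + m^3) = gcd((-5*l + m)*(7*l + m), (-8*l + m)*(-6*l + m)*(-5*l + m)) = 5*l - m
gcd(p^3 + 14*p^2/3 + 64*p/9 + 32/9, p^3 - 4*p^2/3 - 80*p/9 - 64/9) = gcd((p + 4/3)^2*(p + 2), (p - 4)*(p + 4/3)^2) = p^2 + 8*p/3 + 16/9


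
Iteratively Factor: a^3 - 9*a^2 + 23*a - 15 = (a - 1)*(a^2 - 8*a + 15) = (a - 3)*(a - 1)*(a - 5)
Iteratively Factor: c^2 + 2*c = (c + 2)*(c)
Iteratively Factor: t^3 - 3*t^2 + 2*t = (t - 1)*(t^2 - 2*t) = t*(t - 1)*(t - 2)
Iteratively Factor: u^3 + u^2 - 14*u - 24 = (u - 4)*(u^2 + 5*u + 6) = (u - 4)*(u + 3)*(u + 2)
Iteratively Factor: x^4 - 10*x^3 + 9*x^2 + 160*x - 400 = (x - 5)*(x^3 - 5*x^2 - 16*x + 80) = (x - 5)*(x + 4)*(x^2 - 9*x + 20) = (x - 5)*(x - 4)*(x + 4)*(x - 5)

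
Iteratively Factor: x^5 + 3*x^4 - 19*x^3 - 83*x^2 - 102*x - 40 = (x + 1)*(x^4 + 2*x^3 - 21*x^2 - 62*x - 40) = (x + 1)*(x + 4)*(x^3 - 2*x^2 - 13*x - 10) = (x - 5)*(x + 1)*(x + 4)*(x^2 + 3*x + 2) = (x - 5)*(x + 1)*(x + 2)*(x + 4)*(x + 1)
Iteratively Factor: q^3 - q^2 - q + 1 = (q + 1)*(q^2 - 2*q + 1) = (q - 1)*(q + 1)*(q - 1)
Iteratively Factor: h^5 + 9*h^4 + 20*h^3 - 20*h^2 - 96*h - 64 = (h + 4)*(h^4 + 5*h^3 - 20*h - 16) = (h + 1)*(h + 4)*(h^3 + 4*h^2 - 4*h - 16) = (h + 1)*(h + 2)*(h + 4)*(h^2 + 2*h - 8) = (h + 1)*(h + 2)*(h + 4)^2*(h - 2)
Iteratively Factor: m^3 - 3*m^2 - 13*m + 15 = (m - 1)*(m^2 - 2*m - 15) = (m - 5)*(m - 1)*(m + 3)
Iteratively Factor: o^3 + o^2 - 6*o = (o + 3)*(o^2 - 2*o) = (o - 2)*(o + 3)*(o)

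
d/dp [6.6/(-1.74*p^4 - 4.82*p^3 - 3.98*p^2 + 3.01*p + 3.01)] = (45.936*p^3 + 95.436*p^2 + 52.536*p - 19.866)/(1.74*p^4 + 4.82*p^3 + 3.98*p^2 - 3.01*p - 3.01)^2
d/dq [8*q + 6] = 8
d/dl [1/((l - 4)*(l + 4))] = -2*l/(l^4 - 32*l^2 + 256)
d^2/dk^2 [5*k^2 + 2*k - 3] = 10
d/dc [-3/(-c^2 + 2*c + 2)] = 6*(1 - c)/(-c^2 + 2*c + 2)^2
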